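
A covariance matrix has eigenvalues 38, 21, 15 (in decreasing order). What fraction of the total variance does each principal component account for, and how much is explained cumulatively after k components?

Step 1 — total variance = trace(Sigma) = Σ λ_i = 38 + 21 + 15 = 74.

Step 2 — fraction explained by component i = λ_i / Σ λ:
  PC1: 38/74 = 0.5135
  PC2: 21/74 = 0.2838
  PC3: 15/74 = 0.2027

Step 3 — cumulative fraction after k components = (λ_1 + ... + λ_k) / Σ λ:
  k = 1: 38/74 = 0.5135
  k = 2: (38 + 21)/74 = 59/74 = 0.7973
  k = 3: (38 + 21 + 15)/74 = 74/74 = 1

Summary (fraction, with percent):

explained: PC1 0.5135 (51.35%), PC2 0.2838 (28.38%), PC3 0.2027 (20.27%);  cumulative: 0.5135, 0.7973, 1


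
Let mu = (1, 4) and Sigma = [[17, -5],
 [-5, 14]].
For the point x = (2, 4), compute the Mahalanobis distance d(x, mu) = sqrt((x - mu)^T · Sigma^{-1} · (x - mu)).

Step 1 — centre the observation: (x - mu) = (1, 0).

Step 2 — invert Sigma. det(Sigma) = 17·14 - (-5)² = 213.
  Sigma^{-1} = (1/det) · [[d, -b], [-b, a]] = [[0.0657, 0.0235],
 [0.0235, 0.0798]].

Step 3 — form the quadratic (x - mu)^T · Sigma^{-1} · (x - mu):
  Sigma^{-1} · (x - mu) = (0.0657, 0.0235).
  (x - mu)^T · [Sigma^{-1} · (x - mu)] = (1)·(0.0657) + (0)·(0.0235) = 0.0657.

Step 4 — take square root: d = √(0.0657) ≈ 0.2564.

d(x, mu) = √(0.0657) ≈ 0.2564


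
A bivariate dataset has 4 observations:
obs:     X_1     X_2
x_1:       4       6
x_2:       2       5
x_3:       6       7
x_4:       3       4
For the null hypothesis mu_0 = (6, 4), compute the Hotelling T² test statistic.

Step 1 — sample mean vector:
  mean(X_1) = (4 + 2 + 6 + 3) / 4 = 15/4 = 3.75
  mean(X_2) = (6 + 5 + 7 + 4) / 4 = 22/4 = 5.5
  x̄ = (3.75, 5.5),  deviation x̄ - mu_0 = (3.75, 5.5) - (6, 4) = (-2.25, 1.5).

Step 2 — sample covariance matrix, S[i,j] = (1/(n-1)) · Σ_k (x_{k,i} - mean_i) · (x_{k,j} - mean_j), divisor n-1 = 3:
  S[X_1,X_1] = ((0.25)·(0.25) + (-1.75)·(-1.75) + (2.25)·(2.25) + (-0.75)·(-0.75)) / 3 = 8.75/3 = 2.9167
  S[X_1,X_2] = ((0.25)·(0.5) + (-1.75)·(-0.5) + (2.25)·(1.5) + (-0.75)·(-1.5)) / 3 = 5.5/3 = 1.8333
  S[X_2,X_2] = ((0.5)·(0.5) + (-0.5)·(-0.5) + (1.5)·(1.5) + (-1.5)·(-1.5)) / 3 = 5/3 = 1.6667
  S = [[2.9167, 1.8333],
 [1.8333, 1.6667]].

Step 3 — invert S. det(S) = 2.9167·1.6667 - (1.8333)² = 1.5.
  S^{-1} = (1/det) · [[d, -b], [-b, a]] = [[1.1111, -1.2222],
 [-1.2222, 1.9444]].

Step 4 — quadratic form (x̄ - mu_0)^T · S^{-1} · (x̄ - mu_0):
  S^{-1} · (x̄ - mu_0) = (-4.3333, 5.6667),
  (x̄ - mu_0)^T · [...] = (-2.25)·(-4.3333) + (1.5)·(5.6667) = 18.25.

Step 5 — scale by n: T² = 4 · 18.25 = 73.

T² ≈ 73


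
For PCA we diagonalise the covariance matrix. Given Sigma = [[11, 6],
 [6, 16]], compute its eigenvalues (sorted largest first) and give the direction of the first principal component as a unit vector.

Step 1 — characteristic polynomial of 2×2 Sigma:
  det(Sigma - λI) = λ² - trace · λ + det = 0.
  trace = 11 + 16 = 27, det = 11·16 - (6)² = 140.
Step 2 — discriminant:
  Δ = trace² - 4·det = 729 - 560 = 169.
Step 3 — eigenvalues:
  λ = (trace ± √Δ)/2 = (27 ± 13)/2,
  λ_1 = 20,  λ_2 = 7.

Step 4 — unit eigenvector for λ_1: solve (Sigma - λ_1 I)v = 0. First row:
  (11 - 20)·v_x + (6)·v_y = 0, i.e. (-9)·v_x + (6)·v_y = 0,
  so v ∝ (b, λ_1 - a) = (6, 9) = u.
  ||u|| = √((6)² + (9)²) = √(117) ≈ 10.8167,
  v_1 = u/||u|| ≈ (0.5547, 0.8321) (||v_1|| = 1).

λ_1 = 20,  λ_2 = 7;  v_1 ≈ (0.5547, 0.8321)


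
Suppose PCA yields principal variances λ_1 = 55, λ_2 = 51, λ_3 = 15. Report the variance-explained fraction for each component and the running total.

Step 1 — total variance = trace(Sigma) = Σ λ_i = 55 + 51 + 15 = 121.

Step 2 — fraction explained by component i = λ_i / Σ λ:
  PC1: 55/121 = 0.4545
  PC2: 51/121 = 0.4215
  PC3: 15/121 = 0.124

Step 3 — cumulative fraction after k components = (λ_1 + ... + λ_k) / Σ λ:
  k = 1: 55/121 = 0.4545
  k = 2: (55 + 51)/121 = 106/121 = 0.876
  k = 3: (55 + 51 + 15)/121 = 121/121 = 1

Summary (fraction, with percent):

explained: PC1 0.4545 (45.45%), PC2 0.4215 (42.15%), PC3 0.124 (12.4%);  cumulative: 0.4545, 0.876, 1


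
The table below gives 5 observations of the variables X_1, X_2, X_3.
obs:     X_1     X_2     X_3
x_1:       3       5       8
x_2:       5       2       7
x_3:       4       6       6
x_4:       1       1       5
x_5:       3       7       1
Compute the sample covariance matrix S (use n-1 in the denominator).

Step 1 — column means:
  mean(X_1) = (3 + 5 + 4 + 1 + 3) / 5 = 16/5 = 3.2
  mean(X_2) = (5 + 2 + 6 + 1 + 7) / 5 = 21/5 = 4.2
  mean(X_3) = (8 + 7 + 6 + 5 + 1) / 5 = 27/5 = 5.4

Step 2 — sample covariance S[i,j] = (1/(n-1)) · Σ_k (x_{k,i} - mean_i) · (x_{k,j} - mean_j), with n-1 = 4.
  S[X_1,X_1] = ((-0.2)·(-0.2) + (1.8)·(1.8) + (0.8)·(0.8) + (-2.2)·(-2.2) + (-0.2)·(-0.2)) / 4 = 8.8/4 = 2.2
  S[X_1,X_2] = ((-0.2)·(0.8) + (1.8)·(-2.2) + (0.8)·(1.8) + (-2.2)·(-3.2) + (-0.2)·(2.8)) / 4 = 3.8/4 = 0.95
  S[X_1,X_3] = ((-0.2)·(2.6) + (1.8)·(1.6) + (0.8)·(0.6) + (-2.2)·(-0.4) + (-0.2)·(-4.4)) / 4 = 4.6/4 = 1.15
  S[X_2,X_2] = ((0.8)·(0.8) + (-2.2)·(-2.2) + (1.8)·(1.8) + (-3.2)·(-3.2) + (2.8)·(2.8)) / 4 = 26.8/4 = 6.7
  S[X_2,X_3] = ((0.8)·(2.6) + (-2.2)·(1.6) + (1.8)·(0.6) + (-3.2)·(-0.4) + (2.8)·(-4.4)) / 4 = -11.4/4 = -2.85
  S[X_3,X_3] = ((2.6)·(2.6) + (1.6)·(1.6) + (0.6)·(0.6) + (-0.4)·(-0.4) + (-4.4)·(-4.4)) / 4 = 29.2/4 = 7.3

S is symmetric (S[j,i] = S[i,j]). Assembling:

S = [[2.2, 0.95, 1.15],
 [0.95, 6.7, -2.85],
 [1.15, -2.85, 7.3]]


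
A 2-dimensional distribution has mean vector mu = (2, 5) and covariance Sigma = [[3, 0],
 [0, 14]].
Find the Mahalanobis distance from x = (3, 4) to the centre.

Step 1 — centre the observation: (x - mu) = (1, -1).

Step 2 — invert Sigma. det(Sigma) = 3·14 - (0)² = 42.
  Sigma^{-1} = (1/det) · [[d, -b], [-b, a]] = [[0.3333, 0],
 [0, 0.0714]].

Step 3 — form the quadratic (x - mu)^T · Sigma^{-1} · (x - mu):
  Sigma^{-1} · (x - mu) = (0.3333, -0.0714).
  (x - mu)^T · [Sigma^{-1} · (x - mu)] = (1)·(0.3333) + (-1)·(-0.0714) = 0.4048.

Step 4 — take square root: d = √(0.4048) ≈ 0.6362.

d(x, mu) = √(0.4048) ≈ 0.6362


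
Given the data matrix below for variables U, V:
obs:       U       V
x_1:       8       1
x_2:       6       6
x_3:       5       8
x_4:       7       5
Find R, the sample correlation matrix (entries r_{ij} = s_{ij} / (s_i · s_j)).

Step 1 — column means:
  mean(U) = (8 + 6 + 5 + 7) / 4 = 26/4 = 6.5
  mean(V) = (1 + 6 + 8 + 5) / 4 = 20/4 = 5

Step 2 — sample variances and covariances s[i,j] = (1/(n-1)) · Σ_k (x_{k,i} - mean_i) · (x_{k,j} - mean_j), with n-1 = 3:
  s[U,U] = ((1.5)·(1.5) + (-0.5)·(-0.5) + (-1.5)·(-1.5) + (0.5)·(0.5)) / 3 = 5/3 = 1.6667
  s[U,V] = ((1.5)·(-4) + (-0.5)·(1) + (-1.5)·(3) + (0.5)·(0)) / 3 = -11/3 = -3.6667
  s[V,V] = ((-4)·(-4) + (1)·(1) + (3)·(3) + (0)·(0)) / 3 = 26/3 = 8.6667
  Sample standard deviations s_i = √(s[i,i]):
  s(U) = √(1.6667) = 1.291
  s(V) = √(8.6667) = 2.9439

Step 3 — r_{ij} = s_{ij} / (s_i · s_j):
  r[U,U] = 1 (diagonal).
  r[U,V] = -3.6667 / (1.291 · 2.9439) = -3.6667 / 3.8006 = -0.9648
  r[V,V] = 1 (diagonal).

R is symmetric with unit diagonal. Assembling:

R = [[1, -0.9648],
 [-0.9648, 1]]


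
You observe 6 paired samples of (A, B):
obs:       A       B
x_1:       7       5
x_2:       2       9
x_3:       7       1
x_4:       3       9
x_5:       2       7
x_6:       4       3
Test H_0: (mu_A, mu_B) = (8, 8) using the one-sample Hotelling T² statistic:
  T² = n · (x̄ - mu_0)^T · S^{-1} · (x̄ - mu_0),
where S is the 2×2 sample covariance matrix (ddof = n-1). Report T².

Step 1 — sample mean vector:
  mean(A) = (7 + 2 + 7 + 3 + 2 + 4) / 6 = 25/6 = 4.1667
  mean(B) = (5 + 9 + 1 + 9 + 7 + 3) / 6 = 34/6 = 5.6667
  x̄ = (4.1667, 5.6667),  deviation x̄ - mu_0 = (4.1667, 5.6667) - (8, 8) = (-3.8333, -2.3333).

Step 2 — sample covariance matrix, S[i,j] = (1/(n-1)) · Σ_k (x_{k,i} - mean_i) · (x_{k,j} - mean_j), divisor n-1 = 5:
  S[A,A] = ((2.8333)·(2.8333) + (-2.1667)·(-2.1667) + (2.8333)·(2.8333) + (-1.1667)·(-1.1667) + (-2.1667)·(-2.1667) + (-0.1667)·(-0.1667)) / 5 = 26.8333/5 = 5.3667
  S[A,B] = ((2.8333)·(-0.6667) + (-2.1667)·(3.3333) + (2.8333)·(-4.6667) + (-1.1667)·(3.3333) + (-2.1667)·(1.3333) + (-0.1667)·(-2.6667)) / 5 = -28.6667/5 = -5.7333
  S[B,B] = ((-0.6667)·(-0.6667) + (3.3333)·(3.3333) + (-4.6667)·(-4.6667) + (3.3333)·(3.3333) + (1.3333)·(1.3333) + (-2.6667)·(-2.6667)) / 5 = 53.3333/5 = 10.6667
  S = [[5.3667, -5.7333],
 [-5.7333, 10.6667]].

Step 3 — invert S. det(S) = 5.3667·10.6667 - (-5.7333)² = 24.3733.
  S^{-1} = (1/det) · [[d, -b], [-b, a]] = [[0.4376, 0.2352],
 [0.2352, 0.2202]].

Step 4 — quadratic form (x̄ - mu_0)^T · S^{-1} · (x̄ - mu_0):
  S^{-1} · (x̄ - mu_0) = (-2.2265, -1.4155),
  (x̄ - mu_0)^T · [...] = (-3.8333)·(-2.2265) + (-2.3333)·(-1.4155) = 11.8376.

Step 5 — scale by n: T² = 6 · 11.8376 = 71.0257.

T² ≈ 71.0257


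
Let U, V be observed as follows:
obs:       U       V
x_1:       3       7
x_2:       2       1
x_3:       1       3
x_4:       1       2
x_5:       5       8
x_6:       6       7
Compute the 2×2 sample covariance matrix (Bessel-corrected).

Step 1 — column means:
  mean(U) = (3 + 2 + 1 + 1 + 5 + 6) / 6 = 18/6 = 3
  mean(V) = (7 + 1 + 3 + 2 + 8 + 7) / 6 = 28/6 = 4.6667

Step 2 — sample covariance S[i,j] = (1/(n-1)) · Σ_k (x_{k,i} - mean_i) · (x_{k,j} - mean_j), with n-1 = 5.
  S[U,U] = ((0)·(0) + (-1)·(-1) + (-2)·(-2) + (-2)·(-2) + (2)·(2) + (3)·(3)) / 5 = 22/5 = 4.4
  S[U,V] = ((0)·(2.3333) + (-1)·(-3.6667) + (-2)·(-1.6667) + (-2)·(-2.6667) + (2)·(3.3333) + (3)·(2.3333)) / 5 = 26/5 = 5.2
  S[V,V] = ((2.3333)·(2.3333) + (-3.6667)·(-3.6667) + (-1.6667)·(-1.6667) + (-2.6667)·(-2.6667) + (3.3333)·(3.3333) + (2.3333)·(2.3333)) / 5 = 45.3333/5 = 9.0667

S is symmetric (S[j,i] = S[i,j]). Assembling:

S = [[4.4, 5.2],
 [5.2, 9.0667]]


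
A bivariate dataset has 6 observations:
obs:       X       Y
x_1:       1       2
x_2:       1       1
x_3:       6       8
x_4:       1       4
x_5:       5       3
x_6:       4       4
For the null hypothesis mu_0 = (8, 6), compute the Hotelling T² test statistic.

Step 1 — sample mean vector:
  mean(X) = (1 + 1 + 6 + 1 + 5 + 4) / 6 = 18/6 = 3
  mean(Y) = (2 + 1 + 8 + 4 + 3 + 4) / 6 = 22/6 = 3.6667
  x̄ = (3, 3.6667),  deviation x̄ - mu_0 = (3, 3.6667) - (8, 6) = (-5, -2.3333).

Step 2 — sample covariance matrix, S[i,j] = (1/(n-1)) · Σ_k (x_{k,i} - mean_i) · (x_{k,j} - mean_j), divisor n-1 = 5:
  S[X,X] = ((-2)·(-2) + (-2)·(-2) + (3)·(3) + (-2)·(-2) + (2)·(2) + (1)·(1)) / 5 = 26/5 = 5.2
  S[X,Y] = ((-2)·(-1.6667) + (-2)·(-2.6667) + (3)·(4.3333) + (-2)·(0.3333) + (2)·(-0.6667) + (1)·(0.3333)) / 5 = 20/5 = 4
  S[Y,Y] = ((-1.6667)·(-1.6667) + (-2.6667)·(-2.6667) + (4.3333)·(4.3333) + (0.3333)·(0.3333) + (-0.6667)·(-0.6667) + (0.3333)·(0.3333)) / 5 = 29.3333/5 = 5.8667
  S = [[5.2, 4],
 [4, 5.8667]].

Step 3 — invert S. det(S) = 5.2·5.8667 - (4)² = 14.5067.
  S^{-1} = (1/det) · [[d, -b], [-b, a]] = [[0.4044, -0.2757],
 [-0.2757, 0.3585]].

Step 4 — quadratic form (x̄ - mu_0)^T · S^{-1} · (x̄ - mu_0):
  S^{-1} · (x̄ - mu_0) = (-1.3787, 0.5423),
  (x̄ - mu_0)^T · [...] = (-5)·(-1.3787) + (-2.3333)·(0.5423) = 5.6281.

Step 5 — scale by n: T² = 6 · 5.6281 = 33.7684.

T² ≈ 33.7684


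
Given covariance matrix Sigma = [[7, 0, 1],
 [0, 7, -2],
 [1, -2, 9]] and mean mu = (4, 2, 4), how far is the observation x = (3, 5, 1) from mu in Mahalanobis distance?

Step 1 — centre the observation: (x - mu) = (-1, 3, -3).

Step 2 — invert Sigma (cofactor / det for 3×3, or solve directly):
  Sigma^{-1} = [[0.1453, -0.0049, -0.0172],
 [-0.0049, 0.1527, 0.0345],
 [-0.0172, 0.0345, 0.1207]].

Step 3 — form the quadratic (x - mu)^T · Sigma^{-1} · (x - mu):
  Sigma^{-1} · (x - mu) = (-0.1084, 0.3596, -0.2414).
  (x - mu)^T · [Sigma^{-1} · (x - mu)] = (-1)·(-0.1084) + (3)·(0.3596) + (-3)·(-0.2414) = 1.9113.

Step 4 — take square root: d = √(1.9113) ≈ 1.3825.

d(x, mu) = √(1.9113) ≈ 1.3825


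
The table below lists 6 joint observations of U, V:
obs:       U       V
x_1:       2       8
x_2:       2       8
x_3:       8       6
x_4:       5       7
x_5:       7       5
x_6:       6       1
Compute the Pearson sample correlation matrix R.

Step 1 — column means:
  mean(U) = (2 + 2 + 8 + 5 + 7 + 6) / 6 = 30/6 = 5
  mean(V) = (8 + 8 + 6 + 7 + 5 + 1) / 6 = 35/6 = 5.8333

Step 2 — sample variances and covariances s[i,j] = (1/(n-1)) · Σ_k (x_{k,i} - mean_i) · (x_{k,j} - mean_j), with n-1 = 5:
  s[U,U] = ((-3)·(-3) + (-3)·(-3) + (3)·(3) + (0)·(0) + (2)·(2) + (1)·(1)) / 5 = 32/5 = 6.4
  s[U,V] = ((-3)·(2.1667) + (-3)·(2.1667) + (3)·(0.1667) + (0)·(1.1667) + (2)·(-0.8333) + (1)·(-4.8333)) / 5 = -19/5 = -3.8
  s[V,V] = ((2.1667)·(2.1667) + (2.1667)·(2.1667) + (0.1667)·(0.1667) + (1.1667)·(1.1667) + (-0.8333)·(-0.8333) + (-4.8333)·(-4.8333)) / 5 = 34.8333/5 = 6.9667
  Sample standard deviations s_i = √(s[i,i]):
  s(U) = √(6.4) = 2.5298
  s(V) = √(6.9667) = 2.6394

Step 3 — r_{ij} = s_{ij} / (s_i · s_j):
  r[U,U] = 1 (diagonal).
  r[U,V] = -3.8 / (2.5298 · 2.6394) = -3.8 / 6.6773 = -0.5691
  r[V,V] = 1 (diagonal).

R is symmetric with unit diagonal. Assembling:

R = [[1, -0.5691],
 [-0.5691, 1]]


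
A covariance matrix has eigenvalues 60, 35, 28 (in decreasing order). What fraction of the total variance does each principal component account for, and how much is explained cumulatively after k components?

Step 1 — total variance = trace(Sigma) = Σ λ_i = 60 + 35 + 28 = 123.

Step 2 — fraction explained by component i = λ_i / Σ λ:
  PC1: 60/123 = 0.4878
  PC2: 35/123 = 0.2846
  PC3: 28/123 = 0.2276

Step 3 — cumulative fraction after k components = (λ_1 + ... + λ_k) / Σ λ:
  k = 1: 60/123 = 0.4878
  k = 2: (60 + 35)/123 = 95/123 = 0.7724
  k = 3: (60 + 35 + 28)/123 = 123/123 = 1

Summary (fraction, with percent):

explained: PC1 0.4878 (48.78%), PC2 0.2846 (28.46%), PC3 0.2276 (22.76%);  cumulative: 0.4878, 0.7724, 1


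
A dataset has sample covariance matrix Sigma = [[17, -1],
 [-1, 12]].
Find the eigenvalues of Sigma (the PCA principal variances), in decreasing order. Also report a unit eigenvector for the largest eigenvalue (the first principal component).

Step 1 — characteristic polynomial of 2×2 Sigma:
  det(Sigma - λI) = λ² - trace · λ + det = 0.
  trace = 17 + 12 = 29, det = 17·12 - (-1)² = 203.
Step 2 — discriminant:
  Δ = trace² - 4·det = 841 - 812 = 29.
Step 3 — eigenvalues:
  λ = (trace ± √Δ)/2 = (29 ± 5.3852)/2,
  λ_1 = 17.1926,  λ_2 = 11.8074.

Step 4 — unit eigenvector for λ_1: solve (Sigma - λ_1 I)v = 0. First row:
  (17 - 17.1926)·v_x + (-1)·v_y = 0, i.e. (-0.1926)·v_x + (-1)·v_y = 0,
  so v ∝ (b, λ_1 - a) = (-1, 0.1926); multiply by -1 so the first entry is positive: u = (1, -0.1926).
  ||u|| = √((1)² + (-0.1926)²) = √(1.0371) ≈ 1.0184,
  v_1 = u/||u|| ≈ (0.982, -0.1891) (||v_1|| = 1).

λ_1 = 17.1926,  λ_2 = 11.8074;  v_1 ≈ (0.982, -0.1891)


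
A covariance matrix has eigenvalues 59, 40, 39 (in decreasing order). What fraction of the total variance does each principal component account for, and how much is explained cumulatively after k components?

Step 1 — total variance = trace(Sigma) = Σ λ_i = 59 + 40 + 39 = 138.

Step 2 — fraction explained by component i = λ_i / Σ λ:
  PC1: 59/138 = 0.4275
  PC2: 40/138 = 0.2899
  PC3: 39/138 = 0.2826

Step 3 — cumulative fraction after k components = (λ_1 + ... + λ_k) / Σ λ:
  k = 1: 59/138 = 0.4275
  k = 2: (59 + 40)/138 = 99/138 = 0.7174
  k = 3: (59 + 40 + 39)/138 = 138/138 = 1

Summary (fraction, with percent):

explained: PC1 0.4275 (42.75%), PC2 0.2899 (28.99%), PC3 0.2826 (28.26%);  cumulative: 0.4275, 0.7174, 1


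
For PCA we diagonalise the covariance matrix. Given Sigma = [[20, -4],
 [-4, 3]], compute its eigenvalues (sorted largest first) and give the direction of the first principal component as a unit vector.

Step 1 — characteristic polynomial of 2×2 Sigma:
  det(Sigma - λI) = λ² - trace · λ + det = 0.
  trace = 20 + 3 = 23, det = 20·3 - (-4)² = 44.
Step 2 — discriminant:
  Δ = trace² - 4·det = 529 - 176 = 353.
Step 3 — eigenvalues:
  λ = (trace ± √Δ)/2 = (23 ± 18.7883)/2,
  λ_1 = 20.8941,  λ_2 = 2.1059.

Step 4 — unit eigenvector for λ_1: solve (Sigma - λ_1 I)v = 0. First row:
  (20 - 20.8941)·v_x + (-4)·v_y = 0, i.e. (-0.8941)·v_x + (-4)·v_y = 0,
  so v ∝ (b, λ_1 - a) = (-4, 0.8941); multiply by -1 so the first entry is positive: u = (4, -0.8941).
  ||u|| = √((4)² + (-0.8941)²) = √(16.7995) ≈ 4.0987,
  v_1 = u/||u|| ≈ (0.9759, -0.2182) (||v_1|| = 1).

λ_1 = 20.8941,  λ_2 = 2.1059;  v_1 ≈ (0.9759, -0.2182)


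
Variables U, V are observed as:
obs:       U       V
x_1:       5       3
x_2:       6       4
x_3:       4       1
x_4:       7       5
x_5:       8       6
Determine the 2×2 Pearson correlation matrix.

Step 1 — column means:
  mean(U) = (5 + 6 + 4 + 7 + 8) / 5 = 30/5 = 6
  mean(V) = (3 + 4 + 1 + 5 + 6) / 5 = 19/5 = 3.8

Step 2 — sample variances and covariances s[i,j] = (1/(n-1)) · Σ_k (x_{k,i} - mean_i) · (x_{k,j} - mean_j), with n-1 = 4:
  s[U,U] = ((-1)·(-1) + (0)·(0) + (-2)·(-2) + (1)·(1) + (2)·(2)) / 4 = 10/4 = 2.5
  s[U,V] = ((-1)·(-0.8) + (0)·(0.2) + (-2)·(-2.8) + (1)·(1.2) + (2)·(2.2)) / 4 = 12/4 = 3
  s[V,V] = ((-0.8)·(-0.8) + (0.2)·(0.2) + (-2.8)·(-2.8) + (1.2)·(1.2) + (2.2)·(2.2)) / 4 = 14.8/4 = 3.7
  Sample standard deviations s_i = √(s[i,i]):
  s(U) = √(2.5) = 1.5811
  s(V) = √(3.7) = 1.9235

Step 3 — r_{ij} = s_{ij} / (s_i · s_j):
  r[U,U] = 1 (diagonal).
  r[U,V] = 3 / (1.5811 · 1.9235) = 3 / 3.0414 = 0.9864
  r[V,V] = 1 (diagonal).

R is symmetric with unit diagonal. Assembling:

R = [[1, 0.9864],
 [0.9864, 1]]


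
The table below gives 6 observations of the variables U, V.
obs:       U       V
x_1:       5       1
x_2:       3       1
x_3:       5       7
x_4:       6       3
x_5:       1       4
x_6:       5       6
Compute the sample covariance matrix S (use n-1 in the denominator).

Step 1 — column means:
  mean(U) = (5 + 3 + 5 + 6 + 1 + 5) / 6 = 25/6 = 4.1667
  mean(V) = (1 + 1 + 7 + 3 + 4 + 6) / 6 = 22/6 = 3.6667

Step 2 — sample covariance S[i,j] = (1/(n-1)) · Σ_k (x_{k,i} - mean_i) · (x_{k,j} - mean_j), with n-1 = 5.
  S[U,U] = ((0.8333)·(0.8333) + (-1.1667)·(-1.1667) + (0.8333)·(0.8333) + (1.8333)·(1.8333) + (-3.1667)·(-3.1667) + (0.8333)·(0.8333)) / 5 = 16.8333/5 = 3.3667
  S[U,V] = ((0.8333)·(-2.6667) + (-1.1667)·(-2.6667) + (0.8333)·(3.3333) + (1.8333)·(-0.6667) + (-3.1667)·(0.3333) + (0.8333)·(2.3333)) / 5 = 3.3333/5 = 0.6667
  S[V,V] = ((-2.6667)·(-2.6667) + (-2.6667)·(-2.6667) + (3.3333)·(3.3333) + (-0.6667)·(-0.6667) + (0.3333)·(0.3333) + (2.3333)·(2.3333)) / 5 = 31.3333/5 = 6.2667

S is symmetric (S[j,i] = S[i,j]). Assembling:

S = [[3.3667, 0.6667],
 [0.6667, 6.2667]]


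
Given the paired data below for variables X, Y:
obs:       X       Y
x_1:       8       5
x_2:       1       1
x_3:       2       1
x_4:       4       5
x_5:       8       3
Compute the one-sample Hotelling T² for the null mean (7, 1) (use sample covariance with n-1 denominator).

Step 1 — sample mean vector:
  mean(X) = (8 + 1 + 2 + 4 + 8) / 5 = 23/5 = 4.6
  mean(Y) = (5 + 1 + 1 + 5 + 3) / 5 = 15/5 = 3
  x̄ = (4.6, 3),  deviation x̄ - mu_0 = (4.6, 3) - (7, 1) = (-2.4, 2).

Step 2 — sample covariance matrix, S[i,j] = (1/(n-1)) · Σ_k (x_{k,i} - mean_i) · (x_{k,j} - mean_j), divisor n-1 = 4:
  S[X,X] = ((3.4)·(3.4) + (-3.6)·(-3.6) + (-2.6)·(-2.6) + (-0.6)·(-0.6) + (3.4)·(3.4)) / 4 = 43.2/4 = 10.8
  S[X,Y] = ((3.4)·(2) + (-3.6)·(-2) + (-2.6)·(-2) + (-0.6)·(2) + (3.4)·(0)) / 4 = 18/4 = 4.5
  S[Y,Y] = ((2)·(2) + (-2)·(-2) + (-2)·(-2) + (2)·(2) + (0)·(0)) / 4 = 16/4 = 4
  S = [[10.8, 4.5],
 [4.5, 4]].

Step 3 — invert S. det(S) = 10.8·4 - (4.5)² = 22.95.
  S^{-1} = (1/det) · [[d, -b], [-b, a]] = [[0.1743, -0.1961],
 [-0.1961, 0.4706]].

Step 4 — quadratic form (x̄ - mu_0)^T · S^{-1} · (x̄ - mu_0):
  S^{-1} · (x̄ - mu_0) = (-0.8105, 1.4118),
  (x̄ - mu_0)^T · [...] = (-2.4)·(-0.8105) + (2)·(1.4118) = 4.7686.

Step 5 — scale by n: T² = 5 · 4.7686 = 23.8431.

T² ≈ 23.8431


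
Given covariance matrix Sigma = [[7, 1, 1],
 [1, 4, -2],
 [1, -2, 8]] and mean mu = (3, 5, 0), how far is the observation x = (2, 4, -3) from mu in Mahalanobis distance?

Step 1 — centre the observation: (x - mu) = (-1, -1, -3).

Step 2 — invert Sigma (cofactor / det for 3×3, or solve directly):
  Sigma^{-1} = [[0.1556, -0.0556, -0.0333],
 [-0.0556, 0.3056, 0.0833],
 [-0.0333, 0.0833, 0.15]].

Step 3 — form the quadratic (x - mu)^T · Sigma^{-1} · (x - mu):
  Sigma^{-1} · (x - mu) = (0, -0.5, -0.5).
  (x - mu)^T · [Sigma^{-1} · (x - mu)] = (-1)·(0) + (-1)·(-0.5) + (-3)·(-0.5) = 2.

Step 4 — take square root: d = √(2) ≈ 1.4142.

d(x, mu) = √(2) ≈ 1.4142


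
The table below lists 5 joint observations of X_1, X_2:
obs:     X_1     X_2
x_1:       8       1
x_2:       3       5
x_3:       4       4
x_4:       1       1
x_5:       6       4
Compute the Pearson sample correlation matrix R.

Step 1 — column means:
  mean(X_1) = (8 + 3 + 4 + 1 + 6) / 5 = 22/5 = 4.4
  mean(X_2) = (1 + 5 + 4 + 1 + 4) / 5 = 15/5 = 3

Step 2 — sample variances and covariances s[i,j] = (1/(n-1)) · Σ_k (x_{k,i} - mean_i) · (x_{k,j} - mean_j), with n-1 = 4:
  s[X_1,X_1] = ((3.6)·(3.6) + (-1.4)·(-1.4) + (-0.4)·(-0.4) + (-3.4)·(-3.4) + (1.6)·(1.6)) / 4 = 29.2/4 = 7.3
  s[X_1,X_2] = ((3.6)·(-2) + (-1.4)·(2) + (-0.4)·(1) + (-3.4)·(-2) + (1.6)·(1)) / 4 = -2/4 = -0.5
  s[X_2,X_2] = ((-2)·(-2) + (2)·(2) + (1)·(1) + (-2)·(-2) + (1)·(1)) / 4 = 14/4 = 3.5
  Sample standard deviations s_i = √(s[i,i]):
  s(X_1) = √(7.3) = 2.7019
  s(X_2) = √(3.5) = 1.8708

Step 3 — r_{ij} = s_{ij} / (s_i · s_j):
  r[X_1,X_1] = 1 (diagonal).
  r[X_1,X_2] = -0.5 / (2.7019 · 1.8708) = -0.5 / 5.0547 = -0.0989
  r[X_2,X_2] = 1 (diagonal).

R is symmetric with unit diagonal. Assembling:

R = [[1, -0.0989],
 [-0.0989, 1]]


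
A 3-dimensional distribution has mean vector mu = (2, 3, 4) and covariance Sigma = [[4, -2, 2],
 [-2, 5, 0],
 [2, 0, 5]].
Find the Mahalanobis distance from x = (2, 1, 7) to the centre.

Step 1 — centre the observation: (x - mu) = (0, -2, 3).

Step 2 — invert Sigma (cofactor / det for 3×3, or solve directly):
  Sigma^{-1} = [[0.4167, 0.1667, -0.1667],
 [0.1667, 0.2667, -0.0667],
 [-0.1667, -0.0667, 0.2667]].

Step 3 — form the quadratic (x - mu)^T · Sigma^{-1} · (x - mu):
  Sigma^{-1} · (x - mu) = (-0.8333, -0.7333, 0.9333).
  (x - mu)^T · [Sigma^{-1} · (x - mu)] = (0)·(-0.8333) + (-2)·(-0.7333) + (3)·(0.9333) = 4.2667.

Step 4 — take square root: d = √(4.2667) ≈ 2.0656.

d(x, mu) = √(4.2667) ≈ 2.0656


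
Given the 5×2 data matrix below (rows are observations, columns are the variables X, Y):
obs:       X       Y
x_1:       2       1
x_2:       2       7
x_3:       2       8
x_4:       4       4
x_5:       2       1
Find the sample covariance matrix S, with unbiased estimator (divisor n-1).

Step 1 — column means:
  mean(X) = (2 + 2 + 2 + 4 + 2) / 5 = 12/5 = 2.4
  mean(Y) = (1 + 7 + 8 + 4 + 1) / 5 = 21/5 = 4.2

Step 2 — sample covariance S[i,j] = (1/(n-1)) · Σ_k (x_{k,i} - mean_i) · (x_{k,j} - mean_j), with n-1 = 4.
  S[X,X] = ((-0.4)·(-0.4) + (-0.4)·(-0.4) + (-0.4)·(-0.4) + (1.6)·(1.6) + (-0.4)·(-0.4)) / 4 = 3.2/4 = 0.8
  S[X,Y] = ((-0.4)·(-3.2) + (-0.4)·(2.8) + (-0.4)·(3.8) + (1.6)·(-0.2) + (-0.4)·(-3.2)) / 4 = -0.4/4 = -0.1
  S[Y,Y] = ((-3.2)·(-3.2) + (2.8)·(2.8) + (3.8)·(3.8) + (-0.2)·(-0.2) + (-3.2)·(-3.2)) / 4 = 42.8/4 = 10.7

S is symmetric (S[j,i] = S[i,j]). Assembling:

S = [[0.8, -0.1],
 [-0.1, 10.7]]


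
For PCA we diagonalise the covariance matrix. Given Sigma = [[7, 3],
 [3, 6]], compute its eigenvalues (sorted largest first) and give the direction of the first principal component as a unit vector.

Step 1 — characteristic polynomial of 2×2 Sigma:
  det(Sigma - λI) = λ² - trace · λ + det = 0.
  trace = 7 + 6 = 13, det = 7·6 - (3)² = 33.
Step 2 — discriminant:
  Δ = trace² - 4·det = 169 - 132 = 37.
Step 3 — eigenvalues:
  λ = (trace ± √Δ)/2 = (13 ± 6.0828)/2,
  λ_1 = 9.5414,  λ_2 = 3.4586.

Step 4 — unit eigenvector for λ_1: solve (Sigma - λ_1 I)v = 0. First row:
  (7 - 9.5414)·v_x + (3)·v_y = 0, i.e. (-2.5414)·v_x + (3)·v_y = 0,
  so v ∝ (b, λ_1 - a) = (3, 2.5414) = u.
  ||u|| = √((3)² + (2.5414)²) = √(15.4586) ≈ 3.9317,
  v_1 = u/||u|| ≈ (0.763, 0.6464) (||v_1|| = 1).

λ_1 = 9.5414,  λ_2 = 3.4586;  v_1 ≈ (0.763, 0.6464)


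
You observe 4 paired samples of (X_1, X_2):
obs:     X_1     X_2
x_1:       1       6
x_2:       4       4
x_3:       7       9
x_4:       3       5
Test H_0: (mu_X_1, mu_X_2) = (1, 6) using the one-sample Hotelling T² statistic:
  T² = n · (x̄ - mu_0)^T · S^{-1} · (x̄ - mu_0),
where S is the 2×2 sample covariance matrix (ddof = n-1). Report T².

Step 1 — sample mean vector:
  mean(X_1) = (1 + 4 + 7 + 3) / 4 = 15/4 = 3.75
  mean(X_2) = (6 + 4 + 9 + 5) / 4 = 24/4 = 6
  x̄ = (3.75, 6),  deviation x̄ - mu_0 = (3.75, 6) - (1, 6) = (2.75, 0).

Step 2 — sample covariance matrix, S[i,j] = (1/(n-1)) · Σ_k (x_{k,i} - mean_i) · (x_{k,j} - mean_j), divisor n-1 = 3:
  S[X_1,X_1] = ((-2.75)·(-2.75) + (0.25)·(0.25) + (3.25)·(3.25) + (-0.75)·(-0.75)) / 3 = 18.75/3 = 6.25
  S[X_1,X_2] = ((-2.75)·(0) + (0.25)·(-2) + (3.25)·(3) + (-0.75)·(-1)) / 3 = 10/3 = 3.3333
  S[X_2,X_2] = ((0)·(0) + (-2)·(-2) + (3)·(3) + (-1)·(-1)) / 3 = 14/3 = 4.6667
  S = [[6.25, 3.3333],
 [3.3333, 4.6667]].

Step 3 — invert S. det(S) = 6.25·4.6667 - (3.3333)² = 18.0556.
  S^{-1} = (1/det) · [[d, -b], [-b, a]] = [[0.2585, -0.1846],
 [-0.1846, 0.3462]].

Step 4 — quadratic form (x̄ - mu_0)^T · S^{-1} · (x̄ - mu_0):
  S^{-1} · (x̄ - mu_0) = (0.7108, -0.5077),
  (x̄ - mu_0)^T · [...] = (2.75)·(0.7108) + (0)·(-0.5077) = 1.9546.

Step 5 — scale by n: T² = 4 · 1.9546 = 7.8185.

T² ≈ 7.8185


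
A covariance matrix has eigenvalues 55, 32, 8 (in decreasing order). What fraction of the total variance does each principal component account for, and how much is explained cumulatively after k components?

Step 1 — total variance = trace(Sigma) = Σ λ_i = 55 + 32 + 8 = 95.

Step 2 — fraction explained by component i = λ_i / Σ λ:
  PC1: 55/95 = 0.5789
  PC2: 32/95 = 0.3368
  PC3: 8/95 = 0.0842

Step 3 — cumulative fraction after k components = (λ_1 + ... + λ_k) / Σ λ:
  k = 1: 55/95 = 0.5789
  k = 2: (55 + 32)/95 = 87/95 = 0.9158
  k = 3: (55 + 32 + 8)/95 = 95/95 = 1

Summary (fraction, with percent):

explained: PC1 0.5789 (57.89%), PC2 0.3368 (33.68%), PC3 0.0842 (8.42%);  cumulative: 0.5789, 0.9158, 1


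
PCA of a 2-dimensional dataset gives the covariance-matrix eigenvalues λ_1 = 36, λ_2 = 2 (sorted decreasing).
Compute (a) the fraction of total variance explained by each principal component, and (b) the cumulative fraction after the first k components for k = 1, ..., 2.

Step 1 — total variance = trace(Sigma) = Σ λ_i = 36 + 2 = 38.

Step 2 — fraction explained by component i = λ_i / Σ λ:
  PC1: 36/38 = 0.9474
  PC2: 2/38 = 0.0526

Step 3 — cumulative fraction after k components = (λ_1 + ... + λ_k) / Σ λ:
  k = 1: 36/38 = 0.9474
  k = 2: (36 + 2)/38 = 38/38 = 1

Summary (fraction, with percent):

explained: PC1 0.9474 (94.74%), PC2 0.0526 (5.26%);  cumulative: 0.9474, 1


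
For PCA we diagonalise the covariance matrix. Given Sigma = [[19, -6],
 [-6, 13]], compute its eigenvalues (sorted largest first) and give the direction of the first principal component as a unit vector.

Step 1 — characteristic polynomial of 2×2 Sigma:
  det(Sigma - λI) = λ² - trace · λ + det = 0.
  trace = 19 + 13 = 32, det = 19·13 - (-6)² = 211.
Step 2 — discriminant:
  Δ = trace² - 4·det = 1024 - 844 = 180.
Step 3 — eigenvalues:
  λ = (trace ± √Δ)/2 = (32 ± 13.4164)/2,
  λ_1 = 22.7082,  λ_2 = 9.2918.

Step 4 — unit eigenvector for λ_1: solve (Sigma - λ_1 I)v = 0. First row:
  (19 - 22.7082)·v_x + (-6)·v_y = 0, i.e. (-3.7082)·v_x + (-6)·v_y = 0,
  so v ∝ (b, λ_1 - a) = (-6, 3.7082); multiply by -1 so the first entry is positive: u = (6, -3.7082).
  ||u|| = √((6)² + (-3.7082)²) = √(49.7508) ≈ 7.0534,
  v_1 = u/||u|| ≈ (0.8507, -0.5257) (||v_1|| = 1).

λ_1 = 22.7082,  λ_2 = 9.2918;  v_1 ≈ (0.8507, -0.5257)


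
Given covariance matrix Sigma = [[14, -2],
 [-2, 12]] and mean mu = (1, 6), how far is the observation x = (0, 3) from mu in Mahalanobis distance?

Step 1 — centre the observation: (x - mu) = (-1, -3).

Step 2 — invert Sigma. det(Sigma) = 14·12 - (-2)² = 164.
  Sigma^{-1} = (1/det) · [[d, -b], [-b, a]] = [[0.0732, 0.0122],
 [0.0122, 0.0854]].

Step 3 — form the quadratic (x - mu)^T · Sigma^{-1} · (x - mu):
  Sigma^{-1} · (x - mu) = (-0.1098, -0.2683).
  (x - mu)^T · [Sigma^{-1} · (x - mu)] = (-1)·(-0.1098) + (-3)·(-0.2683) = 0.9146.

Step 4 — take square root: d = √(0.9146) ≈ 0.9564.

d(x, mu) = √(0.9146) ≈ 0.9564


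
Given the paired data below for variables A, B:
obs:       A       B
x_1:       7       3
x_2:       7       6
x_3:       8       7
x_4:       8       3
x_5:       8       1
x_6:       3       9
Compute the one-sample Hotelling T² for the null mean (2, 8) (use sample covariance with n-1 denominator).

Step 1 — sample mean vector:
  mean(A) = (7 + 7 + 8 + 8 + 8 + 3) / 6 = 41/6 = 6.8333
  mean(B) = (3 + 6 + 7 + 3 + 1 + 9) / 6 = 29/6 = 4.8333
  x̄ = (6.8333, 4.8333),  deviation x̄ - mu_0 = (6.8333, 4.8333) - (2, 8) = (4.8333, -3.1667).

Step 2 — sample covariance matrix, S[i,j] = (1/(n-1)) · Σ_k (x_{k,i} - mean_i) · (x_{k,j} - mean_j), divisor n-1 = 5:
  S[A,A] = ((0.1667)·(0.1667) + (0.1667)·(0.1667) + (1.1667)·(1.1667) + (1.1667)·(1.1667) + (1.1667)·(1.1667) + (-3.8333)·(-3.8333)) / 5 = 18.8333/5 = 3.7667
  S[A,B] = ((0.1667)·(-1.8333) + (0.1667)·(1.1667) + (1.1667)·(2.1667) + (1.1667)·(-1.8333) + (1.1667)·(-3.8333) + (-3.8333)·(4.1667)) / 5 = -20.1667/5 = -4.0333
  S[B,B] = ((-1.8333)·(-1.8333) + (1.1667)·(1.1667) + (2.1667)·(2.1667) + (-1.8333)·(-1.8333) + (-3.8333)·(-3.8333) + (4.1667)·(4.1667)) / 5 = 44.8333/5 = 8.9667
  S = [[3.7667, -4.0333],
 [-4.0333, 8.9667]].

Step 3 — invert S. det(S) = 3.7667·8.9667 - (-4.0333)² = 17.5067.
  S^{-1} = (1/det) · [[d, -b], [-b, a]] = [[0.5122, 0.2304],
 [0.2304, 0.2152]].

Step 4 — quadratic form (x̄ - mu_0)^T · S^{-1} · (x̄ - mu_0):
  S^{-1} · (x̄ - mu_0) = (1.746, 0.4322),
  (x̄ - mu_0)^T · [...] = (4.8333)·(1.746) + (-3.1667)·(0.4322) = 7.0703.

Step 5 — scale by n: T² = 6 · 7.0703 = 42.4219.

T² ≈ 42.4219


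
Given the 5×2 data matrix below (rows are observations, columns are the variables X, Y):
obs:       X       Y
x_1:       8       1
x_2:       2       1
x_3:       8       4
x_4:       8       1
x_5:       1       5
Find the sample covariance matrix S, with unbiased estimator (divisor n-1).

Step 1 — column means:
  mean(X) = (8 + 2 + 8 + 8 + 1) / 5 = 27/5 = 5.4
  mean(Y) = (1 + 1 + 4 + 1 + 5) / 5 = 12/5 = 2.4

Step 2 — sample covariance S[i,j] = (1/(n-1)) · Σ_k (x_{k,i} - mean_i) · (x_{k,j} - mean_j), with n-1 = 4.
  S[X,X] = ((2.6)·(2.6) + (-3.4)·(-3.4) + (2.6)·(2.6) + (2.6)·(2.6) + (-4.4)·(-4.4)) / 4 = 51.2/4 = 12.8
  S[X,Y] = ((2.6)·(-1.4) + (-3.4)·(-1.4) + (2.6)·(1.6) + (2.6)·(-1.4) + (-4.4)·(2.6)) / 4 = -9.8/4 = -2.45
  S[Y,Y] = ((-1.4)·(-1.4) + (-1.4)·(-1.4) + (1.6)·(1.6) + (-1.4)·(-1.4) + (2.6)·(2.6)) / 4 = 15.2/4 = 3.8

S is symmetric (S[j,i] = S[i,j]). Assembling:

S = [[12.8, -2.45],
 [-2.45, 3.8]]


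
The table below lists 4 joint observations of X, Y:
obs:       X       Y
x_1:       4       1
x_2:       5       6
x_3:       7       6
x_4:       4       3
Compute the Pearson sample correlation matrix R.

Step 1 — column means:
  mean(X) = (4 + 5 + 7 + 4) / 4 = 20/4 = 5
  mean(Y) = (1 + 6 + 6 + 3) / 4 = 16/4 = 4

Step 2 — sample variances and covariances s[i,j] = (1/(n-1)) · Σ_k (x_{k,i} - mean_i) · (x_{k,j} - mean_j), with n-1 = 3:
  s[X,X] = ((-1)·(-1) + (0)·(0) + (2)·(2) + (-1)·(-1)) / 3 = 6/3 = 2
  s[X,Y] = ((-1)·(-3) + (0)·(2) + (2)·(2) + (-1)·(-1)) / 3 = 8/3 = 2.6667
  s[Y,Y] = ((-3)·(-3) + (2)·(2) + (2)·(2) + (-1)·(-1)) / 3 = 18/3 = 6
  Sample standard deviations s_i = √(s[i,i]):
  s(X) = √(2) = 1.4142
  s(Y) = √(6) = 2.4495

Step 3 — r_{ij} = s_{ij} / (s_i · s_j):
  r[X,X] = 1 (diagonal).
  r[X,Y] = 2.6667 / (1.4142 · 2.4495) = 2.6667 / 3.4641 = 0.7698
  r[Y,Y] = 1 (diagonal).

R is symmetric with unit diagonal. Assembling:

R = [[1, 0.7698],
 [0.7698, 1]]


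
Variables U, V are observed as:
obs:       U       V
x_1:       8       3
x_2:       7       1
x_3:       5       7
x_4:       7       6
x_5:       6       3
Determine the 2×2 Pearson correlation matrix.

Step 1 — column means:
  mean(U) = (8 + 7 + 5 + 7 + 6) / 5 = 33/5 = 6.6
  mean(V) = (3 + 1 + 7 + 6 + 3) / 5 = 20/5 = 4

Step 2 — sample variances and covariances s[i,j] = (1/(n-1)) · Σ_k (x_{k,i} - mean_i) · (x_{k,j} - mean_j), with n-1 = 4:
  s[U,U] = ((1.4)·(1.4) + (0.4)·(0.4) + (-1.6)·(-1.6) + (0.4)·(0.4) + (-0.6)·(-0.6)) / 4 = 5.2/4 = 1.3
  s[U,V] = ((1.4)·(-1) + (0.4)·(-3) + (-1.6)·(3) + (0.4)·(2) + (-0.6)·(-1)) / 4 = -6/4 = -1.5
  s[V,V] = ((-1)·(-1) + (-3)·(-3) + (3)·(3) + (2)·(2) + (-1)·(-1)) / 4 = 24/4 = 6
  Sample standard deviations s_i = √(s[i,i]):
  s(U) = √(1.3) = 1.1402
  s(V) = √(6) = 2.4495

Step 3 — r_{ij} = s_{ij} / (s_i · s_j):
  r[U,U] = 1 (diagonal).
  r[U,V] = -1.5 / (1.1402 · 2.4495) = -1.5 / 2.7928 = -0.5371
  r[V,V] = 1 (diagonal).

R is symmetric with unit diagonal. Assembling:

R = [[1, -0.5371],
 [-0.5371, 1]]


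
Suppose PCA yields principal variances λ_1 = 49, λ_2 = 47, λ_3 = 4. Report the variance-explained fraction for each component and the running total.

Step 1 — total variance = trace(Sigma) = Σ λ_i = 49 + 47 + 4 = 100.

Step 2 — fraction explained by component i = λ_i / Σ λ:
  PC1: 49/100 = 0.49
  PC2: 47/100 = 0.47
  PC3: 4/100 = 0.04

Step 3 — cumulative fraction after k components = (λ_1 + ... + λ_k) / Σ λ:
  k = 1: 49/100 = 0.49
  k = 2: (49 + 47)/100 = 96/100 = 0.96
  k = 3: (49 + 47 + 4)/100 = 100/100 = 1

Summary (fraction, with percent):

explained: PC1 0.49 (49%), PC2 0.47 (47%), PC3 0.04 (4%);  cumulative: 0.49, 0.96, 1


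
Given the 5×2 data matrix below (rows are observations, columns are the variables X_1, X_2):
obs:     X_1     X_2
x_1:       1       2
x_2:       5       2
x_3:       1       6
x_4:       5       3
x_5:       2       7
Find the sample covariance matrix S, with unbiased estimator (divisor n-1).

Step 1 — column means:
  mean(X_1) = (1 + 5 + 1 + 5 + 2) / 5 = 14/5 = 2.8
  mean(X_2) = (2 + 2 + 6 + 3 + 7) / 5 = 20/5 = 4

Step 2 — sample covariance S[i,j] = (1/(n-1)) · Σ_k (x_{k,i} - mean_i) · (x_{k,j} - mean_j), with n-1 = 4.
  S[X_1,X_1] = ((-1.8)·(-1.8) + (2.2)·(2.2) + (-1.8)·(-1.8) + (2.2)·(2.2) + (-0.8)·(-0.8)) / 4 = 16.8/4 = 4.2
  S[X_1,X_2] = ((-1.8)·(-2) + (2.2)·(-2) + (-1.8)·(2) + (2.2)·(-1) + (-0.8)·(3)) / 4 = -9/4 = -2.25
  S[X_2,X_2] = ((-2)·(-2) + (-2)·(-2) + (2)·(2) + (-1)·(-1) + (3)·(3)) / 4 = 22/4 = 5.5

S is symmetric (S[j,i] = S[i,j]). Assembling:

S = [[4.2, -2.25],
 [-2.25, 5.5]]


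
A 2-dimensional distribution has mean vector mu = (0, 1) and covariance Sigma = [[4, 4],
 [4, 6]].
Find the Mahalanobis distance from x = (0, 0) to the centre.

Step 1 — centre the observation: (x - mu) = (0, -1).

Step 2 — invert Sigma. det(Sigma) = 4·6 - (4)² = 8.
  Sigma^{-1} = (1/det) · [[d, -b], [-b, a]] = [[0.75, -0.5],
 [-0.5, 0.5]].

Step 3 — form the quadratic (x - mu)^T · Sigma^{-1} · (x - mu):
  Sigma^{-1} · (x - mu) = (0.5, -0.5).
  (x - mu)^T · [Sigma^{-1} · (x - mu)] = (0)·(0.5) + (-1)·(-0.5) = 0.5.

Step 4 — take square root: d = √(0.5) ≈ 0.7071.

d(x, mu) = √(0.5) ≈ 0.7071


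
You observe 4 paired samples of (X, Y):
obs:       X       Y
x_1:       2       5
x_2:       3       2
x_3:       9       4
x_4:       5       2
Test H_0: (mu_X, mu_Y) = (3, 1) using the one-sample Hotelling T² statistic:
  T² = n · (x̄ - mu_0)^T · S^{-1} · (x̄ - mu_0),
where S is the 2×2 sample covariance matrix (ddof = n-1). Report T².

Step 1 — sample mean vector:
  mean(X) = (2 + 3 + 9 + 5) / 4 = 19/4 = 4.75
  mean(Y) = (5 + 2 + 4 + 2) / 4 = 13/4 = 3.25
  x̄ = (4.75, 3.25),  deviation x̄ - mu_0 = (4.75, 3.25) - (3, 1) = (1.75, 2.25).

Step 2 — sample covariance matrix, S[i,j] = (1/(n-1)) · Σ_k (x_{k,i} - mean_i) · (x_{k,j} - mean_j), divisor n-1 = 3:
  S[X,X] = ((-2.75)·(-2.75) + (-1.75)·(-1.75) + (4.25)·(4.25) + (0.25)·(0.25)) / 3 = 28.75/3 = 9.5833
  S[X,Y] = ((-2.75)·(1.75) + (-1.75)·(-1.25) + (4.25)·(0.75) + (0.25)·(-1.25)) / 3 = 0.25/3 = 0.0833
  S[Y,Y] = ((1.75)·(1.75) + (-1.25)·(-1.25) + (0.75)·(0.75) + (-1.25)·(-1.25)) / 3 = 6.75/3 = 2.25
  S = [[9.5833, 0.0833],
 [0.0833, 2.25]].

Step 3 — invert S. det(S) = 9.5833·2.25 - (0.0833)² = 21.5556.
  S^{-1} = (1/det) · [[d, -b], [-b, a]] = [[0.1044, -0.0039],
 [-0.0039, 0.4446]].

Step 4 — quadratic form (x̄ - mu_0)^T · S^{-1} · (x̄ - mu_0):
  S^{-1} · (x̄ - mu_0) = (0.174, 0.9936),
  (x̄ - mu_0)^T · [...] = (1.75)·(0.174) + (2.25)·(0.9936) = 2.5399.

Step 5 — scale by n: T² = 4 · 2.5399 = 10.1598.

T² ≈ 10.1598


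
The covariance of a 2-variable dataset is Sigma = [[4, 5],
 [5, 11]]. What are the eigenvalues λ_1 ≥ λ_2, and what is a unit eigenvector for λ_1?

Step 1 — characteristic polynomial of 2×2 Sigma:
  det(Sigma - λI) = λ² - trace · λ + det = 0.
  trace = 4 + 11 = 15, det = 4·11 - (5)² = 19.
Step 2 — discriminant:
  Δ = trace² - 4·det = 225 - 76 = 149.
Step 3 — eigenvalues:
  λ = (trace ± √Δ)/2 = (15 ± 12.2066)/2,
  λ_1 = 13.6033,  λ_2 = 1.3967.

Step 4 — unit eigenvector for λ_1: solve (Sigma - λ_1 I)v = 0. First row:
  (4 - 13.6033)·v_x + (5)·v_y = 0, i.e. (-9.6033)·v_x + (5)·v_y = 0,
  so v ∝ (b, λ_1 - a) = (5, 9.6033) = u.
  ||u|| = √((5)² + (9.6033)²) = √(117.2229) ≈ 10.827,
  v_1 = u/||u|| ≈ (0.4618, 0.887) (||v_1|| = 1).

λ_1 = 13.6033,  λ_2 = 1.3967;  v_1 ≈ (0.4618, 0.887)


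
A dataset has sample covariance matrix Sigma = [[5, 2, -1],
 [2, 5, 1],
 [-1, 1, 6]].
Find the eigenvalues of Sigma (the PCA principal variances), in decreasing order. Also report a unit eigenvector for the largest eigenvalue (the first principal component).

Step 1 — characteristic polynomial p(λ) = det(λI - Sigma) = λ³ - tr·λ² + c_1·λ - det, where tr = trace, c_1 = sum of the principal 2×2 minors, det = det(Sigma):
  tr = 5 + 5 + 6 = 16,
  c_1 = (5·5 - (2)²) + (5·6 - (-1)²) + (5·6 - (1)²) = 21 + 29 + 29 = 79,
  det = 5·(5·6 - (1)²) - (2)·((2)·6 - (1)·(-1)) + (-1)·((2)·(1) - 5·(-1)) = 5·(29) - (2)·(13) + (-1)·(7) = 112.
  So p(λ) = λ³ - 16λ² + 79λ - 112.
Step 2 — look for an integer root (rational root theorem: any rational root is an integer divisor of 112). Testing λ = 7:
  p(7) = 343 - 784 + 553 - 112 = 0  ✓
  Dividing out (λ - 7): p(λ) = (λ - 7)(λ² - 9λ + 16).
Step 3 — remaining eigenvalues from the quadratic λ² - 9λ + 16 = 0:
  Δ = 9² - 4·16 = 81 - 64 = 17,  λ = (9 ± √17)/2 = (9 ± 4.1231)/2 ≈ 6.5616 or 2.4384.
  Sorted: λ_1 = 7,  λ_2 = 6.5616,  λ_3 = 2.4384  (check: sum = 16 = tr ✓).

Step 4 — unit eigenvector for λ_1 = 7: v spans the null space of (Sigma - λ_1 I), whose rows are
  r_1 = (-2, 2, -1),  r_2 = (2, -2, 1),  r_3 = (-1, 1, -1).
  v is orthogonal to every row, so take v ∝ r_1 × r_3 = ((2)·(-1) - (-1)·(1), (-1)·(-1) - (-2)·(-1), (-2)·(1) - (2)·(-1)) = (-1, -1, 0).
  Rescale (multiply by -1 so the first nonzero entry is positive): u = (1, 1, 0).
  ||u|| = √((1)² + (1)² + (0)²) = √(2) ≈ 1.4142,  v_1 = u/||u|| ≈ (0.7071, 0.7071, 0) (||v_1|| = 1).

λ_1 = 7,  λ_2 = 6.5616,  λ_3 = 2.4384;  v_1 ≈ (0.7071, 0.7071, 0)
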